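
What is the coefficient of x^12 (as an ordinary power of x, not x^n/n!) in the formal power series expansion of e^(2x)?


The exponential series is e^y = sum_{k>=0} y^k / k!. Substituting y = 2x gives
e^(2x) = sum_{k>=0} 2^k x^k / k!.
So the coefficient of x^n is a^n/n! with a = 2, n = 12:
2^12 / 12! = 4096/479001600 = 4/467775

4/467775


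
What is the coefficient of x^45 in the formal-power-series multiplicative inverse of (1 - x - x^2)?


Let the inverse be f(x) = sum_{k>=0} a_k x^k. From f(x) * (1 - x - x^2) = 1 and matching coefficients:
 x^0: a_0 = 1.
 x^1: a_1 - a_0 = 0, so a_1 = 1.
 x^k (k >= 2): a_k - a_{k-1} - a_{k-2} = 0, i.e. a_k = a_{k-1} + a_{k-2}.
This is the Fibonacci-type recurrence shifted so that a_0 = a_1 = 1.
Iterating: a_0=1, a_1=1, a_2=2, a_3=3, a_4=5, a_5=8, a_6=13, a_7=21, a_8=34, a_9=55, ...
a_45 = 1836311903.

1836311903


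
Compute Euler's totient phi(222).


phi(n) counts integers in [1, n] coprime to n. Using the multiplicative formula phi(n) = n * prod_{p | n} (1 - 1/p):
222 = 2 * 3 * 37, so
phi(222) = 222 * (1 - 1/2) * (1 - 1/3) * (1 - 1/37) = 72.

72


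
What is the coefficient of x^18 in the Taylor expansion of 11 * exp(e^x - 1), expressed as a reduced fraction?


exp(e^x - 1) = sum_{k>=0} Bell_k x^k / k!, where Bell_k is the k-th Bell number.
So the coefficient of x^18 is 11 * Bell_18 / 18!.
Computing: Bell_18 = 682076806159 and 18! = 6402373705728000, giving
11 * 682076806159/6402373705728000 = 97439543737/83147710464000.

97439543737/83147710464000


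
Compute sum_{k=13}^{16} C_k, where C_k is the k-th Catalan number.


C_13 through C_16: 742900, 2674440, 9694845, 35357670
Sum = 742900 + 2674440 + 9694845 + 35357670
= 48469855

48469855


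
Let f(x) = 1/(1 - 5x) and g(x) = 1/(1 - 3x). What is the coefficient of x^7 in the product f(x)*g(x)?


The coefficient of x^n in f*g is the Cauchy product: sum_{k=0}^{n} a^k * b^(n-k).
With a=5, b=3, n=7:
sum_{k=0}^{7} 5^k * 3^(7-k)
= 192032

192032


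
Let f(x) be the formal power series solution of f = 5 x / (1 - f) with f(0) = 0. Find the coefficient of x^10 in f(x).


Apply Lagrange inversion: f = 5 x * phi(f) with phi(t) = 1/(1 - t), so
[x^n] f = 5^n * (1/n) [t^(n-1)] phi(t)^n = 5^n * (1/n) [t^(n-1)] (1 - t)^(-n) = 5^n * (1/n) C(2n - 2, n - 1) = 5^n * C_{n-1}.
For n = 10: C_9 = C(18, 9) / 10 = 48620/10 = 4862.
With the 5^10 = 9765625 factor, the coefficient is 9765625 * 4862 = 47480468750.

47480468750


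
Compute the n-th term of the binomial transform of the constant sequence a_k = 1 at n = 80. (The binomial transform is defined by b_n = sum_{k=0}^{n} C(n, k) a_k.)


With a_k = 1 for all k, b_n = sum_{k=0}^{n} C(n, k) = 2^n by the binomial theorem.
For n = 80: 2^80 = 1208925819614629174706176.

1208925819614629174706176


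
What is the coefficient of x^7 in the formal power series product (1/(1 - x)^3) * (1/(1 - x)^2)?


Combine the factors: (1/(1 - x)^3) * (1/(1 - x)^2) = 1/(1 - x)^5.
Then use 1/(1 - x)^r = sum_{k>=0} C(k + r - 1, r - 1) x^k with r = 5 and k = 7:
C(11, 4) = 330.

330


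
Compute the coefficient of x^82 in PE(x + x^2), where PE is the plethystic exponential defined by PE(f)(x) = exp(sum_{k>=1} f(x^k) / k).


With f(x) = x + x^2, the exponent is sum_{k>=1} (x^k + x^(2k)) / k = -ln(1 - x) - ln(1 - x^2). Exponentiating:
PE(x + x^2) = 1 / ((1 - x)(1 - x^2)).
This is the generating function for partitions of n into parts of size 1 or 2. The number of 2's can be any j in 0..41, and the rest are 1's, so
[x^82] = floor(82/2) + 1 = 42.

42


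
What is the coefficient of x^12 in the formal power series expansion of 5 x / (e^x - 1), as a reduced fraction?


The exponential generating function for Bernoulli numbers is
x / (e^x - 1) = sum_{k>=0} B_k x^k / k!.
So the coefficient of x^12 in 5 x / (e^x - 1) is 5 B_12 / 12!.
Computing: B_12 = -691/2730, 12! = 479001600, giving
5 * -691/2730 / 479001600 = -691/261534873600.

-691/261534873600


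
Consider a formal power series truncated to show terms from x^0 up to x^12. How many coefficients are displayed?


From x^0 to x^12 inclusive, the count is 12 - 0 + 1 = 13.

13


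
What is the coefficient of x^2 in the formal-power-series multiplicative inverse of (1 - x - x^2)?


Let the inverse be f(x) = sum_{k>=0} a_k x^k. From f(x) * (1 - x - x^2) = 1 and matching coefficients:
 x^0: a_0 = 1.
 x^1: a_1 - a_0 = 0, so a_1 = 1.
 x^k (k >= 2): a_k - a_{k-1} - a_{k-2} = 0, i.e. a_k = a_{k-1} + a_{k-2}.
This is the Fibonacci-type recurrence shifted so that a_0 = a_1 = 1.
Iterating: a_0=1, a_1=1, a_2=2
a_2 = 2.

2


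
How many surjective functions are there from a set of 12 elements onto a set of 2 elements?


By inclusion-exclusion on which target elements are missed, the number of surjections from an n-set onto a k-set is
surj(n, k) = sum_{j=0}^{k} (-1)^j C(k, j) (k - j)^n.
Equivalently surj(n, k) = k! * S(n, k), where S(n, k) is the Stirling number of the second kind.
For n = 12, k = 2:
S(12, 2) = 2047, so
surj = 2! * 2047 = 2 * 2047 = 4094.

4094


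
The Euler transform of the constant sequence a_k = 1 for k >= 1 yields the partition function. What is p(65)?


The Euler transform converts the sequence a_k = 1 into the number of integer partitions.
Using the recurrence or dynamic programming:
p(65) = 2012558

2012558


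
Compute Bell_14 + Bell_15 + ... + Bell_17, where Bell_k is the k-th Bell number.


Recall Bell_k counts set partitions of a k-set (with Bell_0 = 1 by convention).
Bell_14 through Bell_17: 190899322, 1382958545, 10480142147, 82864869804
Sum = 190899322 + 1382958545 + 10480142147 + 82864869804 = 94918869818.

94918869818


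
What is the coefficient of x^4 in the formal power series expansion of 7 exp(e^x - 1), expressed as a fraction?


exp(e^x - 1) is the exponential generating function for the Bell numbers Bell_k: exp(e^x - 1) = sum_{k>=0} Bell_k x^k / k!.
So the coefficient of x^4 in 7 exp(e^x - 1) is 7 Bell_4 / 4!.
Computing: Bell_4 = 15 and 4! = 24, giving
7 * 15/24 = 35/8.

35/8


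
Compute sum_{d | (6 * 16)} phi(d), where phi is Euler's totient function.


First, 6 * 16 = 96. One classical identity is sum_{d | n} phi(d) = n (each k in [1, n] has a unique gcd with n, and among the k's with gcd(k, n) = n/d there are phi(d) of them). So the sum equals 96. We also verify directly:
Divisors of 96: 1, 2, 3, 4, 6, 8, 12, 16, 24, 32, 48, 96.
phi values: 1, 1, 2, 2, 2, 4, 4, 8, 8, 16, 16, 32.
Sum = 96.

96


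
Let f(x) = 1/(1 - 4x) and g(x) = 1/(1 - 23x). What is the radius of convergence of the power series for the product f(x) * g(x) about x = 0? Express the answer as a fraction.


The radius of 1/(1 - 4x) is 1/4 (nearest singularity at x = 1/4), and the radius of 1/(1 - 23x) is 1/23.
The product f(x)*g(x) = 1/((1 - 4x)(1 - 23x)) has singularities at both 1/4 and 1/23, so its radius of convergence is the distance to the nearest one:
min(1/4, 1/23) = 1/23.

1/23


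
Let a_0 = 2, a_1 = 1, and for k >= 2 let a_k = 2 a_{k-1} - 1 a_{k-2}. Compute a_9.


Iterating the recurrence forward:
a_0 = 2
a_1 = 1
a_2 = 2*1 - 1*2 = 0
a_3 = 2*0 - 1*1 = -1
a_4 = 2*-1 - 1*0 = -2
a_5 = 2*-2 - 1*-1 = -3
a_6 = 2*-3 - 1*-2 = -4
a_7 = 2*-4 - 1*-3 = -5
a_8 = 2*-5 - 1*-4 = -6
a_9 = 2*-6 - 1*-5 = -7
So a_9 = -7.

-7


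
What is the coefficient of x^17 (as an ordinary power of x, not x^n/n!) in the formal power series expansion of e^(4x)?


The exponential series is e^y = sum_{k>=0} y^k / k!. Substituting y = 4x gives
e^(4x) = sum_{k>=0} 4^k x^k / k!.
So the coefficient of x^n is a^n/n! with a = 4, n = 17:
4^17 / 17! = 17179869184/355687428096000 = 524288/10854718875

524288/10854718875


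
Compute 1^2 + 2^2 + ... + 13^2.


This power sum has a closed form given by Faulhaber's formula
sum_{k=1}^{m} k^p = (1 / (p + 1)) * sum_{j=0}^{p} C(p + 1, j) B_j m^(p + 1 - j),
but for small m direct computation is fastest:
1 + 4 + 9 + 16 + 25 + 36 + 49 + 64 + 81 + 100 + 121 + 144 + 169 = 819.

819


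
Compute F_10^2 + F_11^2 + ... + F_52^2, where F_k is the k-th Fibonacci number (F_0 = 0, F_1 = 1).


There is a standard identity sum_{k=0}^{N} F_k^2 = F_N * F_{N+1} (proved inductively from the telescoping relation F_k^2 = F_k F_{k+1} - F_{k-1} F_k). Then
sum_{k=10}^{52} F_k^2 = F_52 F_53 - F_9 F_10.
Computing: F_52 = 32951280099, F_53 = 53316291173, F_9 = 34, F_10 = 55.
Sum = 32951280099 * 53316291173 - 34 * 55 = 1756840044281364264257.

1756840044281364264257


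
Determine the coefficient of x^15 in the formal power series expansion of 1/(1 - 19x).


The geometric series identity gives 1/(1 - c x) = sum_{k>=0} c^k x^k, so the coefficient of x^k is c^k.
Here c = 19 and k = 15.
Computing: 19^15 = 15181127029874798299

15181127029874798299


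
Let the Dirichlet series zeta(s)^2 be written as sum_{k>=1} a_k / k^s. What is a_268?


The Dirichlet convolution of the constant function 1 with itself gives (1 * 1)(k) = sum_{d | k} 1 = d(k), the number of positive divisors of k.
Since zeta(s) = sum_{k>=1} 1/k^s, we have zeta(s)^2 = sum_{k>=1} d(k)/k^s, so a_k = d(k).
For k = 268: the divisors are 1, 2, 4, 67, 134, 268.
Count = 6.

6


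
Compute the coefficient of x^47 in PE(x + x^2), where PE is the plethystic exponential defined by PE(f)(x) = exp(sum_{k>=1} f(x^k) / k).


With f(x) = x + x^2, the exponent is sum_{k>=1} (x^k + x^(2k)) / k = -ln(1 - x) - ln(1 - x^2). Exponentiating:
PE(x + x^2) = 1 / ((1 - x)(1 - x^2)).
This is the generating function for partitions of n into parts of size 1 or 2. The number of 2's can be any j in 0..23, and the rest are 1's, so
[x^47] = floor(47/2) + 1 = 24.

24


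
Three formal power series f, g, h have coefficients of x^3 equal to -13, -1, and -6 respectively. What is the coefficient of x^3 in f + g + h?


Series addition is componentwise:
-13 + -1 + -6
= -20

-20


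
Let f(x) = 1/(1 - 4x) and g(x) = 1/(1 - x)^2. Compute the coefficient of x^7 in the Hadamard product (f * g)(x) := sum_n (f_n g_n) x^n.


f has coefficients f_k = 4^k. For g = 1/(1 - x)^2 the coefficient is g_k = C(k + 1, 1) = k + 1. The Hadamard coefficient is (f * g)_k = 4^k * (k + 1).
For k = 7: 4^7 * 8 = 16384 * 8 = 131072.

131072


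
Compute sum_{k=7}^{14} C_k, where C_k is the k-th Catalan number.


C_7 through C_14: 429, 1430, 4862, 16796, 58786, 208012, 742900, 2674440
Sum = 429 + 1430 + 4862 + 16796 + 58786 + 208012 + 742900 + 2674440
= 3707655

3707655


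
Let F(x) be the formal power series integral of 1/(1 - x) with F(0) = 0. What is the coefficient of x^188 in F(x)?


1/(1 - x) = sum_{k>=0} x^k. Integrating termwise and using F(0) = 0 gives
F(x) = sum_{k>=0} x^(k+1) / (k+1) = sum_{m>=1} x^m / m = -ln(1 - x).
So the coefficient of x^188 is 1/188 = 1/188.

1/188


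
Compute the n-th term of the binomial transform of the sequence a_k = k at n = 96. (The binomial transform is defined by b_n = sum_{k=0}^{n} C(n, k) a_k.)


With a_k = k, b_n = sum_{k=0}^{n} C(n, k) k. Using k * C(n, k) = n * C(n-1, k-1) gives b_n = n * sum_{k>=1} C(n-1, k-1) = n * 2^(n-1).
For n = 96: 96 * 2^95 = 96 * 39614081257132168796771975168 = 3802951800684688204490109616128.

3802951800684688204490109616128


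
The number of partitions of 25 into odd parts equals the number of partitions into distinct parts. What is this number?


Computing partitions of 25 into odd parts (1, 3, 5, ...):
Using the generating function prod_{k>=0} 1/(1-x^(2k+1)),
the count is 142

142


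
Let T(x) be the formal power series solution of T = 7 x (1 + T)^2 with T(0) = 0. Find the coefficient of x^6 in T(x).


Apply the Lagrange inversion formula: if T = 7 x * phi(T) with phi(t) = (1 + t)^2, then [x^n] T = 7^n * (1/n) [t^(n-1)] phi(t)^n = 7^n * (1/n) [t^(n-1)] (1 + t)^(2n) = 7^n * (1/n) C(2n, n-1).
Using the identity C(2n, n-1) = C(2n, n) * n / (n+1), the unscaled factor equals C(2n, n) / (n+1) = C_n, the n-th Catalan number.
For n = 6: C_6 = C(12, 6) / 7 = 924/7 = 132.
With the 7^6 = 117649 factor, the coefficient is 117649 * 132 = 15529668.

15529668


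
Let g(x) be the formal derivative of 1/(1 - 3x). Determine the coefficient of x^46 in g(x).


Differentiate termwise: d/dx sum_{k>=0} 3^k x^k = sum_{k>=1} k 3^k x^(k-1) = sum_{j>=0} (j+1) 3^(j+1) x^j.
Equivalently, d/dx [1/(1 - 3x)] = 3/(1 - 3x)^2.
For j = 46: 47 * 3^47 = 47 * 26588814358957503287787 = 1249674274871002654525989.

1249674274871002654525989


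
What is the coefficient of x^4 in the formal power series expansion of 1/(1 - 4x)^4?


The general identity 1/(1 - c x)^r = sum_{k>=0} c^k C(k + r - 1, r - 1) x^k follows by substituting y = c x into 1/(1 - y)^r = sum_{k>=0} C(k + r - 1, r - 1) y^k.
For c = 4, r = 4, k = 4:
4^4 * C(7, 3) = 256 * 35 = 8960.

8960


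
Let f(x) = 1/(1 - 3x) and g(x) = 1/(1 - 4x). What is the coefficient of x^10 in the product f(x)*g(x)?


The coefficient of x^n in f*g is the Cauchy product: sum_{k=0}^{n} a^k * b^(n-k).
With a=3, b=4, n=10:
sum_{k=0}^{10} 3^k * 4^(10-k)
= 4017157

4017157


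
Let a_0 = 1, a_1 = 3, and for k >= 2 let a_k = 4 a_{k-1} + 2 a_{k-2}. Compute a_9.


Iterating the recurrence forward:
a_0 = 1
a_1 = 3
a_2 = 4*3 + 2*1 = 14
a_3 = 4*14 + 2*3 = 62
a_4 = 4*62 + 2*14 = 276
a_5 = 4*276 + 2*62 = 1228
a_6 = 4*1228 + 2*276 = 5464
a_7 = 4*5464 + 2*1228 = 24312
a_8 = 4*24312 + 2*5464 = 108176
a_9 = 4*108176 + 2*24312 = 481328
So a_9 = 481328.

481328


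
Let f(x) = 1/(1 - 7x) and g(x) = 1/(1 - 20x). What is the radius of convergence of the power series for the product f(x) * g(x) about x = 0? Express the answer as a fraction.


The radius of 1/(1 - 7x) is 1/7 (nearest singularity at x = 1/7), and the radius of 1/(1 - 20x) is 1/20.
The product f(x)*g(x) = 1/((1 - 7x)(1 - 20x)) has singularities at both 1/7 and 1/20, so its radius of convergence is the distance to the nearest one:
min(1/7, 1/20) = 1/20.

1/20


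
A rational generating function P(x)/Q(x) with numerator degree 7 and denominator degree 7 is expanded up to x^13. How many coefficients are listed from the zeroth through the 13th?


Expanding up to x^13 gives the coefficients for x^0, x^1, ..., x^13.
That is 13 + 1 = 14 coefficients in total.

14


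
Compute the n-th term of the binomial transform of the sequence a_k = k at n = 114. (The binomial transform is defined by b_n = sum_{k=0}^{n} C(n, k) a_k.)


With a_k = k, b_n = sum_{k=0}^{n} C(n, k) k. Using k * C(n, k) = n * C(n-1, k-1) gives b_n = n * sum_{k>=1} C(n-1, k-1) = n * 2^(n-1).
For n = 114: 114 * 2^113 = 114 * 10384593717069655257060992658440192 = 1183843683745940699304953163062181888.

1183843683745940699304953163062181888


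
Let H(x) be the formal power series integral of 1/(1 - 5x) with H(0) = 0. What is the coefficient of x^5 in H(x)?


1/(1 - 5x) = sum_{k>=0} 5^k x^k. Integrating termwise with H(0) = 0:
H(x) = sum_{k>=0} 5^k x^(k+1) / (k+1) = sum_{m>=1} 5^(m-1) x^m / m.
For m = 5: 5^4/5 = 625/5 = 125.

125


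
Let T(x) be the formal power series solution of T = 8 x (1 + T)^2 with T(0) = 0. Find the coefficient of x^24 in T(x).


Apply the Lagrange inversion formula: if T = 8 x * phi(T) with phi(t) = (1 + t)^2, then [x^n] T = 8^n * (1/n) [t^(n-1)] phi(t)^n = 8^n * (1/n) [t^(n-1)] (1 + t)^(2n) = 8^n * (1/n) C(2n, n-1).
Using the identity C(2n, n-1) = C(2n, n) * n / (n+1), the unscaled factor equals C(2n, n) / (n+1) = C_n, the n-th Catalan number.
For n = 24: C_24 = C(48, 24) / 25 = 32247603683100/25 = 1289904147324.
With the 8^24 = 4722366482869645213696 factor, the coefficient is 4722366482869645213696 * 1289904147324 = 6091400111437406562014936646549504.

6091400111437406562014936646549504


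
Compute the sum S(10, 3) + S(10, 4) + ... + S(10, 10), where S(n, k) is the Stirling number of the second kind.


By definition, S(n, k) counts partitions of an n-set into exactly k nonempty blocks.
Computing row n = 10 for k = 3..10:
S(10, k): 9330, 34105, 42525, 22827, 5880, 750, 45, 1
Sum = 115463.

115463


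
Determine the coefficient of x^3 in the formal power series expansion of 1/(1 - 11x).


The geometric series identity gives 1/(1 - c x) = sum_{k>=0} c^k x^k, so the coefficient of x^k is c^k.
Here c = 11 and k = 3.
Computing: 11^3 = 1331

1331


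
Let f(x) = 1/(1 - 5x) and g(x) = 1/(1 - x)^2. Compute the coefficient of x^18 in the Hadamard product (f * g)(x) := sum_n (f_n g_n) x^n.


f has coefficients f_k = 5^k. For g = 1/(1 - x)^2 the coefficient is g_k = C(k + 1, 1) = k + 1. The Hadamard coefficient is (f * g)_k = 5^k * (k + 1).
For k = 18: 5^18 * 19 = 3814697265625 * 19 = 72479248046875.

72479248046875


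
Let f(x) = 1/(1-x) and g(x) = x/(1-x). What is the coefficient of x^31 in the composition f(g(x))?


First simplify the composition: f(g(x)) = 1/(1 - x/(1-x)) = (1-x)/((1-x) - x) = (1-x)/(1-2x).
Now extract the coefficient. Write (1-x)/(1-2x) = 1/(1-2x) - x/(1-2x).
The coefficient of x^n in 1/(1-2x) is 2^n, and in x/(1-2x) is 2^(n-1) (for n >= 1).
So the coefficient of x^31 is 2^31 - 2^30 = 2147483648 - 1073741824 = 1073741824.

1073741824


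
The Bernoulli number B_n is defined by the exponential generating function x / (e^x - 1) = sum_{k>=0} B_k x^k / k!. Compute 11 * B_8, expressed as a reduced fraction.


Bernoulli numbers can also be computed recursively via B_0 = 1 and sum_{j=0}^{m} C(m+1, j) B_j = 0 for m >= 1. Odd-index Bernoulli numbers vanish for k >= 3.
Computing B_8 = -1/30, so 11 * B_8 = 11 * -1/30 = -11/30.

-11/30


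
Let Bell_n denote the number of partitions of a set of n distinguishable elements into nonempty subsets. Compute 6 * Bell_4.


Bell_4 can be computed from the Bell triangle or from Dobinski's identity Bell_n = (1/e) * sum_{k>=0} k^n / k!.
Computing Bell_4 = 15.
Then 6 * 15 = 90.

90


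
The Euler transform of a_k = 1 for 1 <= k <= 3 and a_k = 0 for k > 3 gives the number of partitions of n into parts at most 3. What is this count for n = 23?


Partitions of 23 into parts at most 3:
Using generating function (1-x)^(-1)(1-x^2)^(-1)(1-x^3)^(-1),
the coefficient of x^23 = 56

56


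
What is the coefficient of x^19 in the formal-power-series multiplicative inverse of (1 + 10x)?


The inverse is 1/(1 + 10x). Apply the geometric identity 1/(1 - y) = sum_{k>=0} y^k with y = -10x:
1/(1 + 10x) = sum_{k>=0} (-10)^k x^k.
So the coefficient of x^19 is (-10)^19 = -10000000000000000000.

-10000000000000000000


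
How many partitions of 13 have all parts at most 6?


Using the generating function (1-x)^(-1)(1-x^2)^(-1)...(1-x^6)^(-1),
the coefficient of x^13 counts these restricted partitions.
Result = 71

71


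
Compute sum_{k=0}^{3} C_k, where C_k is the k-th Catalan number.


C_0 through C_3: 1, 1, 2, 5
Sum = 1 + 1 + 2 + 5
= 9

9


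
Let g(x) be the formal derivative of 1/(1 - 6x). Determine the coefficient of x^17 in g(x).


Differentiate termwise: d/dx sum_{k>=0} 6^k x^k = sum_{k>=1} k 6^k x^(k-1) = sum_{j>=0} (j+1) 6^(j+1) x^j.
Equivalently, d/dx [1/(1 - 6x)] = 6/(1 - 6x)^2.
For j = 17: 18 * 6^18 = 18 * 101559956668416 = 1828079220031488.

1828079220031488


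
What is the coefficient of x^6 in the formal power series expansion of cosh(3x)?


The Maclaurin series is cosh(t) = sum_{m>=0} t^(2m) / (2m)!, so substituting t = 3x, only even powers of x are nonzero, with coefficient of x^(2m) equal to 3^(2m) / (2m)!.
For x^6 the coefficient is 3^6/6! = 729/720 = 81/80.

81/80


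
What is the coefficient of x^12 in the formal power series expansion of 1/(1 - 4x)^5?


The general identity 1/(1 - c x)^r = sum_{k>=0} c^k C(k + r - 1, r - 1) x^k follows by substituting y = c x into 1/(1 - y)^r = sum_{k>=0} C(k + r - 1, r - 1) y^k.
For c = 4, r = 5, k = 12:
4^12 * C(16, 4) = 16777216 * 1820 = 30534533120.

30534533120


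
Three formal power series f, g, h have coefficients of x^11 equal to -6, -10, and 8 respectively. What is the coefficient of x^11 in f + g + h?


Series addition is componentwise:
-6 + -10 + 8
= -8

-8


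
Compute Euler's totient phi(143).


phi(n) counts integers in [1, n] coprime to n. Using the multiplicative formula phi(n) = n * prod_{p | n} (1 - 1/p):
143 = 11 * 13, so
phi(143) = 143 * (1 - 1/11) * (1 - 1/13) = 120.

120


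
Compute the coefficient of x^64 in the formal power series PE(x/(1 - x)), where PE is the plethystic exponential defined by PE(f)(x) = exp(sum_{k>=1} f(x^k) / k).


For f(x) = x/(1 - x) we have
sum_{k>=1} f(x^k) / k = sum_{k>=1} (1/k) * x^k / (1 - x^k) = sum_{k, m >= 1} x^(k m) / k,
which after exponentiating simplifies to
PE(x/(1 - x)) = prod_{k>=1} 1 / (1 - x^k).
This is the generating function for the partition function p(n), so the coefficient of x^64 is p(64).
Computing p(64) by dynamic programming over parts 1, 2, ..., 64: p(64) = 1741630.

1741630


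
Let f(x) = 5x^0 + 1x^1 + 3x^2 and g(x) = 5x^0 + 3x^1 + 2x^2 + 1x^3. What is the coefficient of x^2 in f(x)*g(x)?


Cauchy product at x^2:
5*2 + 1*3 + 3*5
= 28

28


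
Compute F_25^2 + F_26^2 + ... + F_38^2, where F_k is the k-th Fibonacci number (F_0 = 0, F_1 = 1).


There is a standard identity sum_{k=0}^{N} F_k^2 = F_N * F_{N+1} (proved inductively from the telescoping relation F_k^2 = F_k F_{k+1} - F_{k-1} F_k). Then
sum_{k=25}^{38} F_k^2 = F_38 F_39 - F_24 F_25.
Computing: F_38 = 39088169, F_39 = 63245986, F_24 = 46368, F_25 = 75025.
Sum = 39088169 * 63245986 - 46368 * 75025 = 2472166310580434.

2472166310580434


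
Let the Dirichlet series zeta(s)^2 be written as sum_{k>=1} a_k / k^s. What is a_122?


The Dirichlet convolution of the constant function 1 with itself gives (1 * 1)(k) = sum_{d | k} 1 = d(k), the number of positive divisors of k.
Since zeta(s) = sum_{k>=1} 1/k^s, we have zeta(s)^2 = sum_{k>=1} d(k)/k^s, so a_k = d(k).
For k = 122: the divisors are 1, 2, 61, 122.
Count = 4.

4


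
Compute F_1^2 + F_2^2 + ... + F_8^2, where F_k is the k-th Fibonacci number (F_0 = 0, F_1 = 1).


There is a standard identity sum_{k=0}^{N} F_k^2 = F_N * F_{N+1} (proved inductively from the telescoping relation F_k^2 = F_k F_{k+1} - F_{k-1} F_k). Then
sum_{k=1}^{8} F_k^2 = F_8 F_9 - F_0 F_1.
Computing: F_8 = 21, F_9 = 34, F_0 = 0, F_1 = 1.
Sum = 21 * 34 - 0 * 1 = 714.

714


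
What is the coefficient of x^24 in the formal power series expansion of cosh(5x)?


The Maclaurin series is cosh(t) = sum_{m>=0} t^(2m) / (2m)!, so substituting t = 5x, only even powers of x are nonzero, with coefficient of x^(2m) equal to 5^(2m) / (2m)!.
For x^24 the coefficient is 5^24/24! = 59604644775390625/620448401733239439360000 = 95367431640625/992717442773183102976.

95367431640625/992717442773183102976


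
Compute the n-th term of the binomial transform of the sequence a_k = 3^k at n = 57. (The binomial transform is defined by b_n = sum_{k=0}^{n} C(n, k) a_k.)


With a_k = 3^k, b_n = sum_{k=0}^{n} C(n, k) 3^k = (1 + 3)^n by the binomial theorem.
For n = 57: (1 + 3)^57 = 4^57 = 20769187434139310514121985316880384.

20769187434139310514121985316880384


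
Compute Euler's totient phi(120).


phi(n) counts integers in [1, n] coprime to n. Using the multiplicative formula phi(n) = n * prod_{p | n} (1 - 1/p):
120 = 2^3 * 3 * 5, so
phi(120) = 120 * (1 - 1/2) * (1 - 1/3) * (1 - 1/5) = 32.

32


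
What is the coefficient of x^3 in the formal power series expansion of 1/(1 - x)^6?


The expansion 1/(1 - x)^r = sum_{k>=0} C(k + r - 1, r - 1) x^k follows from the multiset / negative-binomial theorem (or from repeated differentiation of the geometric series).
For r = 6 and k = 3:
C(8, 5) = 40320 / (120 * 6) = 56.

56


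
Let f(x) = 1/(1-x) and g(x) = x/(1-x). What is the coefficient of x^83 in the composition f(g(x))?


First simplify the composition: f(g(x)) = 1/(1 - x/(1-x)) = (1-x)/((1-x) - x) = (1-x)/(1-2x).
Now extract the coefficient. Write (1-x)/(1-2x) = 1/(1-2x) - x/(1-2x).
The coefficient of x^n in 1/(1-2x) is 2^n, and in x/(1-2x) is 2^(n-1) (for n >= 1).
So the coefficient of x^83 is 2^83 - 2^82 = 9671406556917033397649408 - 4835703278458516698824704 = 4835703278458516698824704.

4835703278458516698824704


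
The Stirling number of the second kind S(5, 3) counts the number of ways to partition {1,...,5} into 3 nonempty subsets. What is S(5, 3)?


Using the explicit formula S(n,k) = (1/k!) sum_{j=0}^{k} (-1)^(k-j) C(k,j) j^n:
S(5, 3) = 25
Equivalently, S(n,k) is n! times the coefficient of x^n in the EGF (e^x - 1)^k / k!.

25


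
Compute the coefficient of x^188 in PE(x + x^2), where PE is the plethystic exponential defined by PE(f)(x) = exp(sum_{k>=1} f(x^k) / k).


With f(x) = x + x^2, the exponent is sum_{k>=1} (x^k + x^(2k)) / k = -ln(1 - x) - ln(1 - x^2). Exponentiating:
PE(x + x^2) = 1 / ((1 - x)(1 - x^2)).
This is the generating function for partitions of n into parts of size 1 or 2. The number of 2's can be any j in 0..94, and the rest are 1's, so
[x^188] = floor(188/2) + 1 = 95.

95


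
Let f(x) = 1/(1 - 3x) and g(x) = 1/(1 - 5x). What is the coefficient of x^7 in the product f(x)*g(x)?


The coefficient of x^n in f*g is the Cauchy product: sum_{k=0}^{n} a^k * b^(n-k).
With a=3, b=5, n=7:
sum_{k=0}^{7} 3^k * 5^(7-k)
= 192032

192032


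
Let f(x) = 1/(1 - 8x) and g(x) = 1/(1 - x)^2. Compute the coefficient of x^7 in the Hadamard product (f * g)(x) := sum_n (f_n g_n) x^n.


f has coefficients f_k = 8^k. For g = 1/(1 - x)^2 the coefficient is g_k = C(k + 1, 1) = k + 1. The Hadamard coefficient is (f * g)_k = 8^k * (k + 1).
For k = 7: 8^7 * 8 = 2097152 * 8 = 16777216.

16777216


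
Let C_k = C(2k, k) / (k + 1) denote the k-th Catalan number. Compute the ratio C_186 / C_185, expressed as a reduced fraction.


Using C_k = (2k)! / (k! (k+1)!), the ratio C_{k+1}/C_k simplifies to
C_{k+1}/C_k = [(2k+2)! / ((k+1)! (k+2)!)] * [k! (k+1)! / (2k)!]
 = (2k+2)(2k+1) / ((k+1)(k+2)) = 2(2k+1) / (k+2).
For k = 185: 2(2*185 + 1) / (185 + 2) = 742/187 = 742/187.

742/187


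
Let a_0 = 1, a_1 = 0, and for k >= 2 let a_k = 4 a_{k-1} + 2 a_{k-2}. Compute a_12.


Iterating the recurrence forward:
a_0 = 1
a_1 = 0
a_2 = 4*0 + 2*1 = 2
a_3 = 4*2 + 2*0 = 8
a_4 = 4*8 + 2*2 = 36
a_5 = 4*36 + 2*8 = 160
a_6 = 4*160 + 2*36 = 712
a_7 = 4*712 + 2*160 = 3168
a_8 = 4*3168 + 2*712 = 14096
a_9 = 4*14096 + 2*3168 = 62720
a_10 = 4*62720 + 2*14096 = 279072
a_11 = 4*279072 + 2*62720 = 1241728
a_12 = 4*1241728 + 2*279072 = 5525056
So a_12 = 5525056.

5525056


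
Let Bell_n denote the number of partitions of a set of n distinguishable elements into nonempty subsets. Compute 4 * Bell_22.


Bell_22 can be computed from the Bell triangle or from Dobinski's identity Bell_n = (1/e) * sum_{k>=0} k^n / k!.
Computing Bell_22 = 4506715738447323.
Then 4 * 4506715738447323 = 18026862953789292.

18026862953789292


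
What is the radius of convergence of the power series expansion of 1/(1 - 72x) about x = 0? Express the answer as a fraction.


Expanding 1/(1 - 72x) = sum_{k>=0} 72^k x^k, the series converges when |72x| < 1, i.e., |x| < 1/72.
So the radius of convergence is 1/72 = 1/72.

1/72


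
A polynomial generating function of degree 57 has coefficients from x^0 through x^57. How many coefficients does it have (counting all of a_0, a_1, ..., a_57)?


A polynomial of degree 57 takes the form a_0 + a_1 x + ... + a_57 x^57.
The number of coefficients is 57 + 1 = 58.

58


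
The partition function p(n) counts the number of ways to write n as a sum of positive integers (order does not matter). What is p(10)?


Using the generating function prod_{k>=1} 1/(1-x^k), we compute p(10).
By dynamic programming over parts 1 through 10:
p(10) = 42

42


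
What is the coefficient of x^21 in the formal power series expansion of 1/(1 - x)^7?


The negative binomial / multiset identity is
1/(1 - x)^r = sum_{k>=0} C(k + r - 1, r - 1) x^k.
Here r = 7 and k = 21, so the coefficient is
C(21 + 6, 6) = C(27, 6)
= 296010

296010


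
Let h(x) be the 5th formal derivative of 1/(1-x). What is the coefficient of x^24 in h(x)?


Differentiating 5 times: d^5/dx^5 [1/(1-x)] = 5!/(1-x)^6.
The expansion 1/(1-x)^6 = sum_{k>=0} C(k+5, 5) x^k, so the coefficient of x^n in 5!/(1-x)^6 is 5! * C(n+5, 5).
For n = 24: 120 * C(29, 5) = 120 * 118755 = 14250600

14250600


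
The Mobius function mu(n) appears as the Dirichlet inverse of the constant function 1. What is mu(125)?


125 has a squared prime factor, so mu(125) = 0.
Factorization reveals a repeated prime.

0


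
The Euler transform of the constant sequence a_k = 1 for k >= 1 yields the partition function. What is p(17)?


The Euler transform converts the sequence a_k = 1 into the number of integer partitions.
Using the recurrence or dynamic programming:
p(17) = 297

297


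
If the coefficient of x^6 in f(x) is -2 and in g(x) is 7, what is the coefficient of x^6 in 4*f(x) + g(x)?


Scalar multiplication scales coefficients: 4 * -2 = -8.
Then add the g coefficient: -8 + 7
= -1

-1


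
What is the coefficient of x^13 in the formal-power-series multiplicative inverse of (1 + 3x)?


The inverse is 1/(1 + 3x). Apply the geometric identity 1/(1 - y) = sum_{k>=0} y^k with y = -3x:
1/(1 + 3x) = sum_{k>=0} (-3)^k x^k.
So the coefficient of x^13 is (-3)^13 = -1594323.

-1594323


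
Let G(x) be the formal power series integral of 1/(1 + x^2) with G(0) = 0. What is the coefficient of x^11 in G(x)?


1/(1 + x^2) = sum_{j>=0} (-1)^j x^(2j). Integrating termwise with G(0) = 0:
G(x) = sum_{j>=0} (-1)^j x^(2j+1) / (2j+1) = arctan(x).
Only odd powers are nonzero. For x^11 write 11 = 2*5 + 1, giving
(-1)^5 / 11 = -1/11 = -1/11.

-1/11


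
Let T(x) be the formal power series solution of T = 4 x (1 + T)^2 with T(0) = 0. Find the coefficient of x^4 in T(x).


Apply the Lagrange inversion formula: if T = 4 x * phi(T) with phi(t) = (1 + t)^2, then [x^n] T = 4^n * (1/n) [t^(n-1)] phi(t)^n = 4^n * (1/n) [t^(n-1)] (1 + t)^(2n) = 4^n * (1/n) C(2n, n-1).
Using the identity C(2n, n-1) = C(2n, n) * n / (n+1), the unscaled factor equals C(2n, n) / (n+1) = C_n, the n-th Catalan number.
For n = 4: C_4 = C(8, 4) / 5 = 70/5 = 14.
With the 4^4 = 256 factor, the coefficient is 256 * 14 = 3584.

3584


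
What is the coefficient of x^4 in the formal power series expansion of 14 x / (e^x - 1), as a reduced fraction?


The exponential generating function for Bernoulli numbers is
x / (e^x - 1) = sum_{k>=0} B_k x^k / k!.
So the coefficient of x^4 in 14 x / (e^x - 1) is 14 B_4 / 4!.
Computing: B_4 = -1/30, 4! = 24, giving
14 * -1/30 / 24 = -7/360.

-7/360


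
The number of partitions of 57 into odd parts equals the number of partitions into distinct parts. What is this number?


Computing partitions of 57 into odd parts (1, 3, 5, ...):
Using the generating function prod_{k>=0} 1/(1-x^(2k+1)),
the count is 7917

7917


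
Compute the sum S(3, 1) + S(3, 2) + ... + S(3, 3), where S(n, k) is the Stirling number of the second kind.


By definition, S(n, k) counts partitions of an n-set into exactly k nonempty blocks.
Computing row n = 3 for k = 1..3:
S(3, k): 1, 3, 1
Sum = 5. (This equals Bell_3 since the sum runs over all k.)

5


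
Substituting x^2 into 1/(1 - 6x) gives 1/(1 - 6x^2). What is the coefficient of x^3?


Since 1/(1 - 6x^2) only has even powers of x,
the coefficient of x^3 (odd) is 0.

0


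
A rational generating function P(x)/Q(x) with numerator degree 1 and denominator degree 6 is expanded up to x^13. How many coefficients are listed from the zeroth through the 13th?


Expanding up to x^13 gives the coefficients for x^0, x^1, ..., x^13.
That is 13 + 1 = 14 coefficients in total.

14


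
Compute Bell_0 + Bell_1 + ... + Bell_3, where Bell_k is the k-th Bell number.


Recall Bell_k counts set partitions of a k-set (with Bell_0 = 1 by convention).
Bell_0 through Bell_3: 1, 1, 2, 5
Sum = 1 + 1 + 2 + 5 = 9.

9


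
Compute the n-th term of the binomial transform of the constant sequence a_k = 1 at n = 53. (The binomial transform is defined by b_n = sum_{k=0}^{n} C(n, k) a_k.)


With a_k = 1 for all k, b_n = sum_{k=0}^{n} C(n, k) = 2^n by the binomial theorem.
For n = 53: 2^53 = 9007199254740992.

9007199254740992


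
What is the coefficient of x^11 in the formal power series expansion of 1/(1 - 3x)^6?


The general identity 1/(1 - c x)^r = sum_{k>=0} c^k C(k + r - 1, r - 1) x^k follows by substituting y = c x into 1/(1 - y)^r = sum_{k>=0} C(k + r - 1, r - 1) y^k.
For c = 3, r = 6, k = 11:
3^11 * C(16, 5) = 177147 * 4368 = 773778096.

773778096


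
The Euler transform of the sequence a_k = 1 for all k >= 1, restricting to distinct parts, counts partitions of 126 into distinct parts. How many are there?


Partitions of 126 into distinct parts can be computed via generating function.
Product (1+x)(1+x^2)(1+x^3)...
The coefficient of x^126 = 3457027

3457027


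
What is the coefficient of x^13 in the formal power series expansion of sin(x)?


The Maclaurin series is sin(t) = sum_{k>=0} (-1)^k t^(2k+1) / (2k+1)!, so substituting t = x, only odd powers of x are nonzero, with coefficient of x^(2k+1) equal to (-1)^k / (2k+1)!.
Write 13 = 2*6 + 1, giving the coefficient (-1)^6 / 13! = 1/6227020800 = 1/6227020800.

1/6227020800


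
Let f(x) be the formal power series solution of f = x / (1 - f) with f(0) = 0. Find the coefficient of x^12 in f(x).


Apply Lagrange inversion: f = x * phi(f) with phi(t) = 1/(1 - t), so
[x^n] f = (1/n) [t^(n-1)] phi(t)^n = (1/n) [t^(n-1)] (1 - t)^(-n) = (1/n) C(2n - 2, n - 1) = C_{n-1}.
For n = 12: C_11 = C(22, 11) / 12 = 705432/12 = 58786 = 58786.

58786


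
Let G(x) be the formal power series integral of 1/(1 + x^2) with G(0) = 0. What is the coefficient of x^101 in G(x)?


1/(1 + x^2) = sum_{j>=0} (-1)^j x^(2j). Integrating termwise with G(0) = 0:
G(x) = sum_{j>=0} (-1)^j x^(2j+1) / (2j+1) = arctan(x).
Only odd powers are nonzero. For x^101 write 101 = 2*50 + 1, giving
(-1)^50 / 101 = 1/101 = 1/101.

1/101


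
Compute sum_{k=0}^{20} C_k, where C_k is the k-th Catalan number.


C_0 through C_20: 1, 1, 2, 5, 14, 42, 132, 429, 1430, 4862, 16796, 58786, 208012, 742900, 2674440, 9694845, 35357670, 129644790, 477638700, 1767263190, 6564120420
Sum = 1 + 1 + 2 + 5 + 14 + 42 + 132 + 429 + 1430 + 4862 + 16796 + 58786 + 208012 + 742900 + 2674440 + 9694845 + 35357670 + 129644790 + 477638700 + 1767263190 + 6564120420
= 8987427467

8987427467


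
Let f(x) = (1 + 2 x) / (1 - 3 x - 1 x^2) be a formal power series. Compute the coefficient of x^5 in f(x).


Write f(x) = sum_{k>=0} a_k x^k. Multiplying both sides by 1 - 3 x - 1 x^2 gives
(1 - 3 x - 1 x^2) sum_{k>=0} a_k x^k = 1 + 2 x.
Matching coefficients:
 x^0: a_0 = 1
 x^1: a_1 - 3 a_0 = 2  =>  a_1 = 3*1 + 2 = 5
 x^k (k >= 2): a_k = 3 a_{k-1} + 1 a_{k-2}.
Iterating: a_2 = 16, a_3 = 53, a_4 = 175, a_5 = 578.
So the coefficient of x^5 is 578.

578


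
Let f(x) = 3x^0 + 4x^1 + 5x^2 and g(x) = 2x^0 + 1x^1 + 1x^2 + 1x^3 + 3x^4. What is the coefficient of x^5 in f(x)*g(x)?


Cauchy product at x^5:
4*3 + 5*1
= 17

17


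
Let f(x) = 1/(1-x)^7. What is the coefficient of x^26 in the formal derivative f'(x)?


Differentiate: d/dx [ 1/(1-x)^r ] = r / (1-x)^(r+1).
Here r = 7, so f'(x) = 7 / (1-x)^8.
The expansion of 1/(1-x)^(r+1) has coefficient of x^n equal to C(n+r, r).
So the coefficient of x^26 in f'(x) is
7 * C(33, 7) = 7 * 4272048 = 29904336

29904336


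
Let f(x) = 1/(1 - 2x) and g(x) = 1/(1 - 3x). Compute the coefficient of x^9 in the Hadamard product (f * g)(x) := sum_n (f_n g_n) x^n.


f has coefficients f_k = 2^k and g has coefficients g_k = 3^k, so the Hadamard product has coefficient (f*g)_k = 2^k * 3^k = 6^k.
For k = 9: 6^9 = 10077696.

10077696


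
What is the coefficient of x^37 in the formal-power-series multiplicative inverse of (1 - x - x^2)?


Let the inverse be f(x) = sum_{k>=0} a_k x^k. From f(x) * (1 - x - x^2) = 1 and matching coefficients:
 x^0: a_0 = 1.
 x^1: a_1 - a_0 = 0, so a_1 = 1.
 x^k (k >= 2): a_k - a_{k-1} - a_{k-2} = 0, i.e. a_k = a_{k-1} + a_{k-2}.
This is the Fibonacci-type recurrence shifted so that a_0 = a_1 = 1.
Iterating: a_0=1, a_1=1, a_2=2, a_3=3, a_4=5, a_5=8, a_6=13, a_7=21, a_8=34, a_9=55, ...
a_37 = 39088169.

39088169


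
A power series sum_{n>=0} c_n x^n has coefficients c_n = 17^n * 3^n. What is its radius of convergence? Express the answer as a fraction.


By the root test (Cauchy-Hadamard), the radius is R = 1 / limsup_n |c_n|^(1/n).
Here |c_n|^(1/n) = (17^n * 3^n)^(1/n) = 17 * 3 = 51 for all n.
So R = 1/51 = 1/51.

1/51


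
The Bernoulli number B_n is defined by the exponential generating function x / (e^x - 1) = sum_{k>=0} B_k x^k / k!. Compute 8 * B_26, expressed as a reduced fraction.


Bernoulli numbers can also be computed recursively via B_0 = 1 and sum_{j=0}^{m} C(m+1, j) B_j = 0 for m >= 1. Odd-index Bernoulli numbers vanish for k >= 3.
Computing B_26 = 8553103/6, so 8 * B_26 = 8 * 8553103/6 = 34212412/3.

34212412/3


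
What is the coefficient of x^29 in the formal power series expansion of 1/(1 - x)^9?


The negative binomial / multiset identity is
1/(1 - x)^r = sum_{k>=0} C(k + r - 1, r - 1) x^k.
Here r = 9 and k = 29, so the coefficient is
C(29 + 8, 8) = C(37, 8)
= 38608020

38608020


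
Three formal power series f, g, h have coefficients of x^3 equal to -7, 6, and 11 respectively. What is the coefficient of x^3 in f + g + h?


Series addition is componentwise:
-7 + 6 + 11
= 10

10


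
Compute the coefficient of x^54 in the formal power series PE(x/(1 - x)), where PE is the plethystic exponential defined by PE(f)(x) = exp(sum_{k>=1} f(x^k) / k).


For f(x) = x/(1 - x) we have
sum_{k>=1} f(x^k) / k = sum_{k>=1} (1/k) * x^k / (1 - x^k) = sum_{k, m >= 1} x^(k m) / k,
which after exponentiating simplifies to
PE(x/(1 - x)) = prod_{k>=1} 1 / (1 - x^k).
This is the generating function for the partition function p(n), so the coefficient of x^54 is p(54).
Computing p(54) by dynamic programming over parts 1, 2, ..., 54: p(54) = 386155.

386155


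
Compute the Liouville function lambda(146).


The Liouville function is lambda(k) = (-1)^Omega(k), where Omega(k) counts the prime factors of k with multiplicity.
Factoring: 146 = 2 * 73, so Omega(146) = 2.
lambda(146) = (-1)^2 = 1.

1


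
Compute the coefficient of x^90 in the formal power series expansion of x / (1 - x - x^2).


Let f(x) = sum_{k>=0} a_k x^k. Multiplying f(x) * (1 - x - x^2) = x and matching coefficients gives a_0 = 0, a_1 = 1, and a_k = a_{k-1} + a_{k-2} for k >= 2. These are the Fibonacci numbers F_k.
Iterating from F_0 = 0, F_1 = 1:
F_0=0, F_1=1, F_2=1, F_3=2, F_4=3, F_5=5, F_6=8, F_7=13, F_8=21, F_9=34, ...
F_90 = 2880067194370816120.

2880067194370816120


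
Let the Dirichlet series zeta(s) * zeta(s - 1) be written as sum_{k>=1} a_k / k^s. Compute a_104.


Convolution gives a_k = sum_{d | k} d * 1 = sum_{d | k} d = sigma(k), the sum of positive divisors of k.
For k = 104, the divisors are 1, 2, 4, 8, 13, 26, 52, 104, so
sigma(104) = 1 + 2 + 4 + 8 + 13 + 26 + 52 + 104 = 210.

210


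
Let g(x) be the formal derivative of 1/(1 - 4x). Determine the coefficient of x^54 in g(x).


Differentiate termwise: d/dx sum_{k>=0} 4^k x^k = sum_{k>=1} k 4^k x^(k-1) = sum_{j>=0} (j+1) 4^(j+1) x^j.
Equivalently, d/dx [1/(1 - 4x)] = 4/(1 - 4x)^2.
For j = 54: 55 * 4^55 = 55 * 1298074214633706907132624082305024 = 71394081804853879892294324526776320.

71394081804853879892294324526776320


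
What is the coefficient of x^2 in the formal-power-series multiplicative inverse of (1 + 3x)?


The inverse is 1/(1 + 3x). Apply the geometric identity 1/(1 - y) = sum_{k>=0} y^k with y = -3x:
1/(1 + 3x) = sum_{k>=0} (-3)^k x^k.
So the coefficient of x^2 is (-3)^2 = 9.

9


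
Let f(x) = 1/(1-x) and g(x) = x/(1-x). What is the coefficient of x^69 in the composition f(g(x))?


First simplify the composition: f(g(x)) = 1/(1 - x/(1-x)) = (1-x)/((1-x) - x) = (1-x)/(1-2x).
Now extract the coefficient. Write (1-x)/(1-2x) = 1/(1-2x) - x/(1-2x).
The coefficient of x^n in 1/(1-2x) is 2^n, and in x/(1-2x) is 2^(n-1) (for n >= 1).
So the coefficient of x^69 is 2^69 - 2^68 = 590295810358705651712 - 295147905179352825856 = 295147905179352825856.

295147905179352825856
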